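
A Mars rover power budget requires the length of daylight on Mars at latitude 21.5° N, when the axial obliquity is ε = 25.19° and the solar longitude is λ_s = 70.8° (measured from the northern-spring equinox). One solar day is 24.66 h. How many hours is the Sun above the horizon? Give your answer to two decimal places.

13.69 h

Solar declination: sin δ = sin ε · sin λ_s = sin 25.19° × sin 70.8° = 0.40195, so δ = +23.700°.
cos H₀ = −tan φ · tan δ = −tan(+21.5°) × tan(+23.700°) = -0.1729, so H₀ = 1.7446 rad = 99.96°.
Daylight = 2H₀/(2π) × 24.66 h = (1.7446/π) × 24.66 = 13.69 h.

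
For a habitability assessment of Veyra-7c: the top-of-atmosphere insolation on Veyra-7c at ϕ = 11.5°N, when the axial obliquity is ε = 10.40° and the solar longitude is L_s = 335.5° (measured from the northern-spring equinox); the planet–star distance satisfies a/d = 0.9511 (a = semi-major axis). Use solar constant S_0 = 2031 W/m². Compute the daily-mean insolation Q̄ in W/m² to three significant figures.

Q̄ ≈ 558 W/m²

Solar declination: sin δ = sin ε · sin L_s = sin 10.40° × sin 335.5° = -0.07486, so δ = -4.293°.
cos h₀ = −tan(+11.5°) tan(-4.293°) = 0.0153, h₀ = 1.5555 rad.
Bracket: h₀ sin ϕ sin δ + cos ϕ cos δ sin h₀ = 1.5555×0.19937×-0.07486 + 0.97992×0.99719×0.99988 = -0.023216 + 0.977049 = 0.953833.
Inverse-square distance factor (a/d)² = 0.9511² = 0.904591.
Q̄ = (S_0/π) × 0.904591 × [bracket] = (2031/π) × 0.904591 × 0.953833 = 557.8 W/m².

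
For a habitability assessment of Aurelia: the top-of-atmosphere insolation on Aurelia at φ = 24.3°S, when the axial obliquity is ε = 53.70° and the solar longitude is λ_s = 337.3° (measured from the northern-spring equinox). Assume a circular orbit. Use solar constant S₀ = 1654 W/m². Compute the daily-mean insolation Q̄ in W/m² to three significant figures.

Q̄ ≈ 567 W/m²

Solar declination: sin δ = sin ε · sin λ_s = sin 53.70° × sin 337.3° = -0.31101, so δ = -18.120°.
cos H₀ = −tan(-24.3°) tan(-18.120°) = -0.1478, H₀ = 1.7191 rad.
Bracket: H₀ sin φ sin δ + cos φ cos δ sin H₀ = 1.7191×-0.41151×-0.31101 + 0.91140×0.95041×0.98902 = 0.220017 + 0.856693 = 1.076710.
Q̄ = (S₀/π) × [bracket] = (1654/π) × 1.076710 = 566.9 W/m².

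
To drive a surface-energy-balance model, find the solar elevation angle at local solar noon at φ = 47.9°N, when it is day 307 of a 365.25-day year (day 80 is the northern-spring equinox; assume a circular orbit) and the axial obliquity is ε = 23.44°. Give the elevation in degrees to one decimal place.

26.1°

Solar longitude: λ_s = 360° × (307 − 80)/365.25 = 223.737°.
sin δ = sin 23.44° × sin 223.737° = -0.27501, so δ = -15.963°.
At local noon the hour angle is zero, so the zenith angle equals |φ − δ| = |+47.9° − (-15.963°)| = 63.863°.
Elevation = 90° − 63.863° = 26.1°.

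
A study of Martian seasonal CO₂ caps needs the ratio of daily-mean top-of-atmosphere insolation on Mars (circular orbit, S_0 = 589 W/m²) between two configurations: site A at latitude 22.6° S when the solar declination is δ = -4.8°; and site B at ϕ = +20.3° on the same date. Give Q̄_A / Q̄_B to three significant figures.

— Configuration A (ϕ=-22.6°):
cos h₀ = −tan(-22.6°) tan(-4.800°) = -0.0350, h₀ = 1.6058 rad.
Bracket: h₀ sin ϕ sin δ + cos ϕ cos δ sin h₀ = 1.6058×-0.38430×-0.08368 + 0.92321×0.99649×0.99939 = 0.051640 + 0.919408 = 0.971048.
Q̄ = (S_0/π) × [bracket] = (589/π) × 0.971048 = 182.06 W/m².
— Configuration B (ϕ=+20.3°):
cos h₀ = −tan(+20.3°) tan(-4.800°) = 0.0311, h₀ = 1.5397 rad.
Bracket: h₀ sin ϕ sin δ + cos ϕ cos δ sin h₀ = 1.5397×0.34694×-0.08368 + 0.93789×0.99649×0.99952 = -0.044700 + 0.934149 = 0.889449.
Q̄ = (S_0/π) × [bracket] = (589/π) × 0.889449 = 166.76 W/m².
Ratio Q̄_A / Q̄_B = 182.06 / 166.76 = 1.092.

Q̄_A / Q̄_B ≈ 1.09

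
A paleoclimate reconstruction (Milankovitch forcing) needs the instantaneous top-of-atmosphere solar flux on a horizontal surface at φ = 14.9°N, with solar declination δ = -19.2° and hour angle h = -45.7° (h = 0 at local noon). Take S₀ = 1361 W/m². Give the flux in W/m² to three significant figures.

cos θ_z = sin φ sin δ + cos φ cos δ cos h = -0.084562 + 0.637390 = 0.552828.
Flux = S₀ · cos θ_z = 1361 × 0.552828 = 752.4 W/m².

752 W/m²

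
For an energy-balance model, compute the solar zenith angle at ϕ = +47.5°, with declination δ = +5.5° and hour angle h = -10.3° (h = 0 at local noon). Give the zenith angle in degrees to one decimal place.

θ_z = 42.9°

cos θ_z = sin ϕ sin δ + cos ϕ cos δ cos h = 0.070665 + 0.661643 = 0.732308.
θ_z = arccos(0.732308) = 42.9°.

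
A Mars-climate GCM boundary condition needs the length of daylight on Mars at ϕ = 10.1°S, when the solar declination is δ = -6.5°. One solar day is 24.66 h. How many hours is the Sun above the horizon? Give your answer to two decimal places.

12.49 h

cos h₀ = −tan ϕ · tan δ = −tan(-10.1°) × tan(-6.500°) = -0.0203, so h₀ = 1.5911 rad = 91.16°.
Daylight = 2h₀/(2π) × 24.66 h = (1.5911/π) × 24.66 = 12.49 h.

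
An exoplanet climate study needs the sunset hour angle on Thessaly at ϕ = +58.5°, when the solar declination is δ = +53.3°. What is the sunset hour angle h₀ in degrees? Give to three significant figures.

h₀ = 180°

Sunrise equation: cos h₀ = −tan ϕ · tan δ = -2.1893 ≤ −1, so the host star never sets (polar day) and h₀ = π.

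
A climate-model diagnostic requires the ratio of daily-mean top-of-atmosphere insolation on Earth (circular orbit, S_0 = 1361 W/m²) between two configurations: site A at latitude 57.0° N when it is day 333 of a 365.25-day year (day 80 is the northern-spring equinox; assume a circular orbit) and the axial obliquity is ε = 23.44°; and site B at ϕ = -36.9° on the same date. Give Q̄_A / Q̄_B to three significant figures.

— Configuration A (ϕ=+57.0°):
Solar longitude: L_s = 360° × (333 − 80)/365.25 = 249.363°.
sin δ = sin 23.44° × sin 249.363° = -0.37226, so δ = -21.855°.
cos h₀ = −tan(+57.0°) tan(-21.855°) = 0.6176, h₀ = 0.9051 rad.
Bracket: h₀ sin ϕ sin δ + cos ϕ cos δ sin h₀ = 0.9051×0.83867×-0.37226 + 0.54464×0.92813×0.78647 = -0.282575 + 0.397558 = 0.114983.
Q̄ = (S_0/π) × [bracket] = (1361/π) × 0.114983 = 49.813 W/m².
— Configuration B (ϕ=-36.9°):
cos h₀ = −tan(-36.9°) tan(-21.855°) = -0.3011, h₀ = 1.8767 rad.
Bracket: h₀ sin ϕ sin δ + cos ϕ cos δ sin h₀ = 1.8767×-0.60042×-0.37226 + 0.79968×0.92813×0.95358 = 0.419466 + 0.707754 = 1.127220.
Q̄ = (S_0/π) × [bracket] = (1361/π) × 1.127220 = 488.33 W/m².
Ratio Q̄_A / Q̄_B = 49.813 / 488.33 = 0.1020.

Q̄_A / Q̄_B ≈ 0.102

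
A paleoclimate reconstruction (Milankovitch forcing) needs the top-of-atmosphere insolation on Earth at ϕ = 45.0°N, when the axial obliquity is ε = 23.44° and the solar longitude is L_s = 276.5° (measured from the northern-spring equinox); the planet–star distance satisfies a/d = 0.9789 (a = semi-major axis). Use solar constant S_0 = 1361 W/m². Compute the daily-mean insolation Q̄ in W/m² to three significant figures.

Q̄ ≈ 113 W/m²

Solar declination: sin δ = sin ε · sin L_s = sin 23.44° × sin 276.5° = -0.39523, so δ = -23.280°.
cos h₀ = −tan(+45.0°) tan(-23.280°) = 0.4303, h₀ = 1.1260 rad.
Bracket: h₀ sin ϕ sin δ + cos ϕ cos δ sin h₀ = 1.1260×0.70711×-0.39523 + 0.70711×0.91858×0.90270 = -0.314684 + 0.586337 = 0.271653.
Inverse-square distance factor (a/d)² = 0.9789² = 0.958245.
Q̄ = (S_0/π) × 0.958245 × [bracket] = (1361/π) × 0.958245 × 0.271653 = 112.8 W/m².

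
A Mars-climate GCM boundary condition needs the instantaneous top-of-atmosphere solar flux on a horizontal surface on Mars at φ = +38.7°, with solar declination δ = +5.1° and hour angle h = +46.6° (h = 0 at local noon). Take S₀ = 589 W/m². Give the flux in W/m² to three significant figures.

cos θ_z = sin φ sin δ + cos φ cos δ cos h = 0.055581 + 0.534101 = 0.589682.
Flux = S₀ · cos θ_z = 589 × 0.589682 = 347.3 W/m².

347 W/m²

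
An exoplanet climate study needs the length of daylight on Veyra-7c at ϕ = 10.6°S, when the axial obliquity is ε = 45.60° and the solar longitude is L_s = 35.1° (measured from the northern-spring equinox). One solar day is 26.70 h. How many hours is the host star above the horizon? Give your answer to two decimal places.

12.63 h

Solar declination: sin δ = sin ε · sin L_s = sin 45.60° × sin 35.1° = 0.41083, so δ = +24.257°.
cos h₀ = −tan ϕ · tan δ = −tan(-10.6°) × tan(+24.257°) = 0.0843, so h₀ = 1.4864 rad = 85.16°.
Daylight = 2h₀/(2π) × 26.70 h = (1.4864/π) × 26.70 = 12.63 h.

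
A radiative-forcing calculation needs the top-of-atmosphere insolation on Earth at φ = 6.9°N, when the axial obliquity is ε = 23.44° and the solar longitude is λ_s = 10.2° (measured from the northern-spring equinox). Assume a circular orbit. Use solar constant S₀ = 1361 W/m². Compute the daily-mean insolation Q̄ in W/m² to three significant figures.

Solar declination: sin δ = sin ε · sin λ_s = sin 23.44° × sin 10.2° = 0.07044, so δ = +4.039°.
cos H₀ = −tan(+6.9°) tan(+4.039°) = -0.0085, H₀ = 1.5793 rad.
Bracket: H₀ sin φ sin δ + cos φ cos δ sin H₀ = 1.5793×0.12014×0.07044 + 0.99276×0.99752×0.99996 = 0.013365 + 0.990258 = 1.003623.
Q̄ = (S₀/π) × [bracket] = (1361/π) × 1.003623 = 434.8 W/m².

Q̄ ≈ 435 W/m²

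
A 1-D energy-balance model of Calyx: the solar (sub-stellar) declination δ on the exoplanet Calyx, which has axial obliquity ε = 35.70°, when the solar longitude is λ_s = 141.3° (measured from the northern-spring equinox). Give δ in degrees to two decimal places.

δ = +21.40°

sin δ = sin ε · sin λ_s = sin 35.70° × sin 141.3° = 0.364855.
δ = arcsin(0.364855) = +21.40°.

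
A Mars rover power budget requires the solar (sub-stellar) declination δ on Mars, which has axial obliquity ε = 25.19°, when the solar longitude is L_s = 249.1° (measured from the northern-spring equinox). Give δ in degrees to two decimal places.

δ = -23.43°

sin δ = sin ε · sin L_s = sin 25.19° × sin 249.1° = -0.397617.
δ = arcsin(-0.397617) = -23.43°.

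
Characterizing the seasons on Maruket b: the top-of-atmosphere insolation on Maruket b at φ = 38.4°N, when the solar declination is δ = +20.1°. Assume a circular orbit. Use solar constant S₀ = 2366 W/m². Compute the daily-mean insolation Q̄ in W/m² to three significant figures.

cos H₀ = −tan(+38.4°) tan(+20.100°) = -0.2900, H₀ = 1.8651 rad.
Bracket: H₀ sin φ sin δ + cos φ cos δ sin H₀ = 1.8651×0.62115×0.34366 + 0.78369×0.93909×0.95701 = 0.398132 + 0.704317 = 1.102449.
Q̄ = (S₀/π) × [bracket] = (2366/π) × 1.102449 = 830.3 W/m².

Q̄ ≈ 830 W/m²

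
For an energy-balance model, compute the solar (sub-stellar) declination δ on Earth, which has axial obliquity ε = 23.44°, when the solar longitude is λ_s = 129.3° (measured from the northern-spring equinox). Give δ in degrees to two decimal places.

sin δ = sin ε · sin λ_s = sin 23.44° × sin 129.3° = 0.307825.
δ = arcsin(0.307825) = +17.93°.

δ = +17.93°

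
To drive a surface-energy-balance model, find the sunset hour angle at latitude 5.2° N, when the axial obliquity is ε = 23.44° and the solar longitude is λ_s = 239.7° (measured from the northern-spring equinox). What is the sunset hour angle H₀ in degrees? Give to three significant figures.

Solar declination: sin δ = sin ε · sin λ_s = sin 23.44° × sin 239.7° = -0.34345, so δ = -20.087°.
cos H₀ = −tan φ · tan δ = −tan(+5.2°) × tan(-20.087°) = 0.0333, so H₀ = 1.5375 rad = 88.09°.

H₀ = 88.1°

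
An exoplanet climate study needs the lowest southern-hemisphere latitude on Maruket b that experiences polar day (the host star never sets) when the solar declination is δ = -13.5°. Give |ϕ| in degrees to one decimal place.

|ϕ| = 76.5°

Polar day requires cos h₀ = −tan ϕ tan δ ≤ −1, i.e. tan ϕ tan δ ≥ 1.
The boundary is |tan ϕ| · |tan δ| = 1, so |ϕ| = 90° − |δ| = 90° − 13.5° = 76.5° in the southern hemisphere.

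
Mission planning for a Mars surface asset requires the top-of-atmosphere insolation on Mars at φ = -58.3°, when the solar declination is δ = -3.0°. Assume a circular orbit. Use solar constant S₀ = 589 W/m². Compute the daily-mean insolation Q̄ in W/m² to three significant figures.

Q̄ ≈ 112 W/m²

cos H₀ = −tan(-58.3°) tan(-3.000°) = -0.0849, H₀ = 1.6558 rad.
Bracket: H₀ sin φ sin δ + cos φ cos δ sin H₀ = 1.6558×-0.85081×-0.05234 + 0.52547×0.99863×0.99639 = 0.073735 + 0.522856 = 0.596591.
Q̄ = (S₀/π) × [bracket] = (589/π) × 0.596591 = 111.9 W/m².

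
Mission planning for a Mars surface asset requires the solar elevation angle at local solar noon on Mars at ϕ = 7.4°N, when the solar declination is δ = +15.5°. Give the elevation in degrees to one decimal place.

At local noon the hour angle is zero, so the zenith angle equals |ϕ − δ| = |+7.4° − (+15.500°)| = 8.100°.
Elevation = 90° − 8.100° = 81.9°.

81.9°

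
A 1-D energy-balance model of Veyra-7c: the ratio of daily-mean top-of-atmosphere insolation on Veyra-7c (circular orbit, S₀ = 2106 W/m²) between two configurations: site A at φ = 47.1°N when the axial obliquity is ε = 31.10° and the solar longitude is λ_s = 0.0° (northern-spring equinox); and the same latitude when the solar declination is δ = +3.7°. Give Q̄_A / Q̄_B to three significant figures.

— Configuration A (φ=+47.1°):
Solar declination: sin δ = sin ε · sin λ_s = sin 31.10° × sin 0.0° = 0.00000, so δ = +0.000°.
cos H₀ = −tan(+47.1°) tan(+0.000°) = -0.0000, H₀ = 1.5708 rad.
Bracket: H₀ sin φ sin δ + cos φ cos δ sin H₀ = 1.5708×0.73254×0.00000 + 0.68072×1.00000×1.00000 = 0.000000 + 0.680720 = 0.680720.
Q̄ = (S₀/π) × [bracket] = (2106/π) × 0.680720 = 456.33 W/m².
— Configuration B (φ=+47.1°):
cos H₀ = −tan(+47.1°) tan(+3.700°) = -0.0696, H₀ = 1.6404 rad.
Bracket: H₀ sin φ sin δ + cos φ cos δ sin H₀ = 1.6404×0.73254×0.06453 + 0.68072×0.99792×0.99758 = 0.077543 + 0.677660 = 0.755203.
Q̄ = (S₀/π) × [bracket] = (2106/π) × 0.755203 = 506.26 W/m².
Ratio Q̄_A / Q̄_B = 456.33 / 506.26 = 0.9014.

Q̄_A / Q̄_B ≈ 0.901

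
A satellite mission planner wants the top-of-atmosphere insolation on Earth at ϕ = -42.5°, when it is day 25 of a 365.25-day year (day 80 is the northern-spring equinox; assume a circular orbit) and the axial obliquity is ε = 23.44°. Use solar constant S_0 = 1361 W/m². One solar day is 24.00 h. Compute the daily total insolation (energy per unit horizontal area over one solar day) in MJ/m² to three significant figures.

Solar longitude: L_s = 360° × (25 − 80)/365.25 = -54.209°, i.e. -54.209° + 360° = 305.791°.
sin δ = sin 23.44° × sin 305.791° = -0.32267, so δ = -18.824°.
cos h₀ = −tan(-42.5°) tan(-18.824°) = -0.3124, h₀ = 1.8885 rad.
Bracket: h₀ sin ϕ sin δ + cos ϕ cos δ sin h₀ = 1.8885×-0.67559×-0.32267 + 0.73728×0.94651×0.94996 = 0.411679 + 0.662923 = 1.074602.
Q̄ = (S_0/π) × [bracket] = (1361/π) × 1.074602 = 465.54 W/m².
Daily total = Q̄ × 24.00 h × 3600 s/h = 465.54 × 24.00 × 3600 / 10⁶ = 40.22 MJ/m².

40.2 MJ/m²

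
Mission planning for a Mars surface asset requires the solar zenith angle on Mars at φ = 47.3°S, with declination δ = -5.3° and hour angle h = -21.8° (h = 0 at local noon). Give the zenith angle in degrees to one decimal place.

θ_z = 46.0°

cos θ_z = sin φ sin δ + cos φ cos δ cos h = 0.067884 + 0.626970 = 0.694854.
θ_z = arccos(0.694854) = 46.0°.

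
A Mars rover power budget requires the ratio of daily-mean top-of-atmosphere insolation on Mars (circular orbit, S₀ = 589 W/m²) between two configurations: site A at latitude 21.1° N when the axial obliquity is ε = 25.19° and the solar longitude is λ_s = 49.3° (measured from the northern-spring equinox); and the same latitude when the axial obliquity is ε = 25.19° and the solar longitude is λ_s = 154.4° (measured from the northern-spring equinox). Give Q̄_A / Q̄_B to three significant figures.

Q̄_A / Q̄_B ≈ 1.05

— Configuration A (φ=+21.1°):
Solar declination: sin δ = sin ε · sin λ_s = sin 25.19° × sin 49.3° = 0.32268, so δ = +18.825°.
cos H₀ = −tan(+21.1°) tan(+18.825°) = -0.1315, H₀ = 1.7027 rad.
Bracket: H₀ sin φ sin δ + cos φ cos δ sin H₀ = 1.7027×0.36000×0.32268 + 0.93295×0.94651×0.99131 = 0.197794 + 0.875373 = 1.073167.
Q̄ = (S₀/π) × [bracket] = (589/π) × 1.073167 = 201.20 W/m².
— Configuration B (φ=+21.1°):
Solar declination: sin δ = sin ε · sin λ_s = sin 25.19° × sin 154.4° = 0.18390, so δ = +10.597°.
cos H₀ = −tan(+21.1°) tan(+10.597°) = -0.0722, H₀ = 1.6431 rad.
Bracket: H₀ sin φ sin δ + cos φ cos δ sin H₀ = 1.6431×0.36000×0.18390 + 0.93295×0.98294×0.99739 = 0.108780 + 0.914640 = 1.023420.
Q̄ = (S₀/π) × [bracket] = (589/π) × 1.023420 = 191.88 W/m².
Ratio Q̄_A / Q̄_B = 201.20 / 191.88 = 1.049.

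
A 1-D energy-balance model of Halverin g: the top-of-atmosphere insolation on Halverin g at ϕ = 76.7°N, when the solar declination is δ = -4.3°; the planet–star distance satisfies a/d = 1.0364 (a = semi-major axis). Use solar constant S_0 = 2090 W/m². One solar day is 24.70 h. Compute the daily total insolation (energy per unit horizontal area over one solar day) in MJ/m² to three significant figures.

8.04 MJ/m²

cos h₀ = −tan(+76.7°) tan(-4.300°) = 0.3181, h₀ = 1.2471 rad.
Bracket: h₀ sin ϕ sin δ + cos ϕ cos δ sin h₀ = 1.2471×0.97318×-0.07498 + 0.23005×0.99719×0.94806 = -0.091000 + 0.217488 = 0.126488.
Inverse-square distance factor (a/d)² = 1.0364² = 1.074125.
Q̄ = (S_0/π) × 1.074125 × [bracket] = (2090/π) × 1.074125 × 0.126488 = 90.386 W/m².
Daily total = Q̄ × 24.70 h × 3600 s/h = 90.386 × 24.70 × 3600 / 10⁶ = 8.037 MJ/m².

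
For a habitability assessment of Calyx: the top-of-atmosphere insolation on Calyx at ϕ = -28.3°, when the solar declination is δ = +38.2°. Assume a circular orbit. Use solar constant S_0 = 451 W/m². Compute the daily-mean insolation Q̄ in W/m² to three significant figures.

Q̄ ≈ 42.3 W/m²

cos h₀ = −tan(-28.3°) tan(+38.200°) = 0.4237, h₀ = 1.1333 rad.
Bracket: h₀ sin ϕ sin δ + cos ϕ cos δ sin h₀ = 1.1333×-0.47409×0.61841 + 0.88048×0.78586×0.90580 = -0.332263 + 0.626754 = 0.294491.
Q̄ = (S_0/π) × [bracket] = (451/π) × 0.294491 = 42.28 W/m².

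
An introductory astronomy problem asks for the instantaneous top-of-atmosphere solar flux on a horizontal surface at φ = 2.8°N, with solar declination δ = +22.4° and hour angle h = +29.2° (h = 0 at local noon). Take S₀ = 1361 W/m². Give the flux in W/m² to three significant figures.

1.12e+03 W/m²

cos θ_z = sin φ sin δ + cos φ cos δ cos h = 0.018615 + 0.806093 = 0.824708.
Flux = S₀ · cos θ_z = 1361 × 0.824708 = 1122 W/m².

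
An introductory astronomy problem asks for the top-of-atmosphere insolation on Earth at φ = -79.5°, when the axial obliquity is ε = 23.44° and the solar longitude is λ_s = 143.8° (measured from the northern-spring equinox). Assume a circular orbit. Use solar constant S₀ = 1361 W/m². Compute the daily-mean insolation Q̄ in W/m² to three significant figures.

Q̄ ≈ 0.00 W/m²

Solar declination: sin δ = sin ε · sin λ_s = sin 23.44° × sin 143.8° = 0.23494, so δ = +13.588°.
cos H₀ = −tan(-79.5°) tan(+13.588°) = 1.3041 ≥ 1 ⇒ polar night, H₀ = 0 and Q̄ = 0.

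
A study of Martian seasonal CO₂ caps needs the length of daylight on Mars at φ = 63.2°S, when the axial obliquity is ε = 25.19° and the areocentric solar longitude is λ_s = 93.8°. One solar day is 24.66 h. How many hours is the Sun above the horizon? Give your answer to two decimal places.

2.98 h

sin δ = sin 25.19° × sin 93.8° = 0.42469, so δ = +25.131°.
cos H₀ = −tan φ · tan δ = −tan(-63.2°) × tan(+25.131°) = 0.9286, so H₀ = 0.3801 rad = 21.78°.
Daylight = 2H₀/(2π) × 24.66 h = (0.3801/π) × 24.66 = 2.98 h.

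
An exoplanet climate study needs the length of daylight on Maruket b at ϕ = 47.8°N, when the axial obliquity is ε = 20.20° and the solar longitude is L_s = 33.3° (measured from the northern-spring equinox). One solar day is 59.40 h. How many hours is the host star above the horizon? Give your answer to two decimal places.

Solar declination: sin δ = sin ε · sin L_s = sin 20.20° × sin 33.3° = 0.18958, so δ = +10.928°.
cos h₀ = −tan ϕ · tan δ = −tan(+47.8°) × tan(+10.928°) = -0.2129, so h₀ = 1.7854 rad = 102.29°.
Daylight = 2h₀/(2π) × 59.40 h = (1.7854/π) × 59.40 = 33.76 h.

33.76 h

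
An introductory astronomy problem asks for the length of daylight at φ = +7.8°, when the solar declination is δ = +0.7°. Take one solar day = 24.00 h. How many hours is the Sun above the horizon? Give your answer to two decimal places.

12.01 h

cos H₀ = −tan φ · tan δ = −tan(+7.8°) × tan(+0.700°) = -0.0017, so H₀ = 1.5725 rad = 90.10°.
Daylight = 2H₀/(2π) × 24.00 h = (1.5725/π) × 24.00 = 12.01 h.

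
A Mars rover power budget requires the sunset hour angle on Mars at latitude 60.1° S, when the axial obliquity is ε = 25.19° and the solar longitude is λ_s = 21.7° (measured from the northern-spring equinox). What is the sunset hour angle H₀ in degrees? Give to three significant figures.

H₀ = 73.9°

Solar declination: sin δ = sin ε · sin λ_s = sin 25.19° × sin 21.7° = 0.15737, so δ = +9.054°.
cos H₀ = −tan φ · tan δ = −tan(-60.1°) × tan(+9.054°) = 0.2771, so H₀ = 1.2900 rad = 73.91°.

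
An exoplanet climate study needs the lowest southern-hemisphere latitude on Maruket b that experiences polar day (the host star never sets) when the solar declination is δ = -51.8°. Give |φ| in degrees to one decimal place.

Polar day requires cos H₀ = −tan φ tan δ ≤ −1, i.e. tan φ tan δ ≥ 1.
The boundary is |tan φ| · |tan δ| = 1, so |φ| = 90° − |δ| = 90° − 51.8° = 38.2° in the southern hemisphere.

|φ| = 38.2°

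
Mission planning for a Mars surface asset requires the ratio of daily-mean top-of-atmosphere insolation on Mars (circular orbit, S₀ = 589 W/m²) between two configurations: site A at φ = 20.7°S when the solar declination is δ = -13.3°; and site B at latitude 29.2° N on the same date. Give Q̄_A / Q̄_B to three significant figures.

— Configuration A (φ=-20.7°):
cos H₀ = −tan(-20.7°) tan(-13.300°) = -0.0893, H₀ = 1.6602 rad.
Bracket: H₀ sin φ sin δ + cos φ cos δ sin H₀ = 1.6602×-0.35347×-0.23005 + 0.93544×0.97318×0.99600 = 0.135000 + 0.906710 = 1.041710.
Q̄ = (S₀/π) × [bracket] = (589/π) × 1.041710 = 195.30 W/m².
— Configuration B (φ=+29.2°):
cos H₀ = −tan(+29.2°) tan(-13.300°) = 0.1321, H₀ = 1.4383 rad.
Bracket: H₀ sin φ sin δ + cos φ cos δ sin H₀ = 1.4383×0.48786×-0.23005 + 0.87292×0.97318×0.99123 = -0.161424 + 0.842058 = 0.680634.
Q̄ = (S₀/π) × [bracket] = (589/π) × 0.680634 = 127.61 W/m².
Ratio Q̄_A / Q̄_B = 195.30 / 127.61 = 1.530.

Q̄_A / Q̄_B ≈ 1.53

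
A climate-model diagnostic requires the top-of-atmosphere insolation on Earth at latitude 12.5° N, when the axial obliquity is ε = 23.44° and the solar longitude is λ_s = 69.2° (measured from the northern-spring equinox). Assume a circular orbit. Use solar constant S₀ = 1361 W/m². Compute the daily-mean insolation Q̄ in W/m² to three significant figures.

Q̄ ≈ 449 W/m²

Solar declination: sin δ = sin ε · sin λ_s = sin 23.44° × sin 69.2° = 0.37186, so δ = +21.831°.
cos H₀ = −tan(+12.5°) tan(+21.831°) = -0.0888, H₀ = 1.6597 rad.
Bracket: H₀ sin φ sin δ + cos φ cos δ sin H₀ = 1.6597×0.21644×0.37186 + 0.97630×0.92829×0.99605 = 0.133582 + 0.902710 = 1.036292.
Q̄ = (S₀/π) × [bracket] = (1361/π) × 1.036292 = 448.9 W/m².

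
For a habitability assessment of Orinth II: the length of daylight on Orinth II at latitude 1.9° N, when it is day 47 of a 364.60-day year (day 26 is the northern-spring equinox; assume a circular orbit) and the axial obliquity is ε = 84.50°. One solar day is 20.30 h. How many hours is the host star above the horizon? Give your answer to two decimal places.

Solar longitude: λ_s = 360° × (47 − 26)/364.60 = 20.735°.
sin δ = sin 84.50° × sin 20.735° = 0.35242, so δ = +20.635°.
cos H₀ = −tan φ · tan δ = −tan(+1.9°) × tan(+20.635°) = -0.0125, so H₀ = 1.5833 rad = 90.72°.
Daylight = 2H₀/(2π) × 20.30 h = (1.5833/π) × 20.30 = 10.23 h.

10.23 h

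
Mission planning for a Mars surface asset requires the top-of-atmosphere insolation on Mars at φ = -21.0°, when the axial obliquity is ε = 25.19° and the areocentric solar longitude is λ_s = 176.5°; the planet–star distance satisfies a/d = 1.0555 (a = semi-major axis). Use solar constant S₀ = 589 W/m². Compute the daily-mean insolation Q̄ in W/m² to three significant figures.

sin δ = sin 25.19° × sin 176.5° = 0.02598, so δ = +1.489°.
cos H₀ = −tan(-21.0°) tan(+1.489°) = 0.0100, H₀ = 1.5608 rad.
Bracket: H₀ sin φ sin δ + cos φ cos δ sin H₀ = 1.5608×-0.35837×0.02598 + 0.93358×0.99966×0.99995 = -0.014532 + 0.933216 = 0.918684.
Inverse-square distance factor (a/d)² = 1.0555² = 1.114080.
Q̄ = (S₀/π) × 1.114080 × [bracket] = (589/π) × 1.114080 × 0.918684 = 191.9 W/m².

Q̄ ≈ 192 W/m²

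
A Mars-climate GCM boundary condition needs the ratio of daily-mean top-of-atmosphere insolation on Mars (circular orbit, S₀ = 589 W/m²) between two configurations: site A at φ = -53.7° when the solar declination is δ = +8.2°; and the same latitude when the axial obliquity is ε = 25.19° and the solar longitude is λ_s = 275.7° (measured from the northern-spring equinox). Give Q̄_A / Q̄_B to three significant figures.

Q̄_A / Q̄_B ≈ 0.352

— Configuration A (φ=-53.7°):
cos H₀ = −tan(-53.7°) tan(+8.200°) = 0.1962, H₀ = 1.3733 rad.
Bracket: H₀ sin φ sin δ + cos φ cos δ sin H₀ = 1.3733×-0.80593×0.14263 + 0.59201×0.98978×0.98057 = -0.157861 + 0.574574 = 0.416713.
Q̄ = (S₀/π) × [bracket] = (589/π) × 0.416713 = 78.127 W/m².
— Configuration B (φ=-53.7°):
Solar declination: sin δ = sin ε · sin λ_s = sin 25.19° × sin 275.7° = -0.42352, so δ = -25.057°.
cos H₀ = −tan(-53.7°) tan(-25.057°) = -0.6364, H₀ = 2.2607 rad.
Bracket: H₀ sin φ sin δ + cos φ cos δ sin H₀ = 2.2607×-0.80593×-0.42352 + 0.59201×0.90589×0.77132 = 0.771639 + 0.413656 = 1.185295.
Q̄ = (S₀/π) × [bracket] = (589/π) × 1.185295 = 222.22 W/m².
Ratio Q̄_A / Q̄_B = 78.127 / 222.22 = 0.3516.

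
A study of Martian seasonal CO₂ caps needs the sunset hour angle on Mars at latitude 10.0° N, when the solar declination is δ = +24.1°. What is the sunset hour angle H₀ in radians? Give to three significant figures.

cos H₀ = −tan φ · tan δ = −tan(+10.0°) × tan(+24.100°) = -0.0789, so H₀ = 1.6498 rad = 94.52°.

H₀ = 1.65 rad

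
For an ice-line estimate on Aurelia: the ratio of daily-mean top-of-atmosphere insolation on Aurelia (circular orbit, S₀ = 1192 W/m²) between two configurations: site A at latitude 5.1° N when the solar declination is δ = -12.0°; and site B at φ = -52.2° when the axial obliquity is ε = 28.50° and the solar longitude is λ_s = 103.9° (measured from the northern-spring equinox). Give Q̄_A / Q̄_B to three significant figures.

— Configuration A (φ=+5.1°):
cos H₀ = −tan(+5.1°) tan(-12.000°) = 0.0190, H₀ = 1.5518 rad.
Bracket: H₀ sin φ sin δ + cos φ cos δ sin H₀ = 1.5518×0.08889×-0.20791 + 0.99604×0.97815×0.99982 = -0.028679 + 0.974101 = 0.945422.
Q̄ = (S₀/π) × [bracket] = (1192/π) × 0.945422 = 358.72 W/m².
— Configuration B (φ=-52.2°):
Solar declination: sin δ = sin ε · sin λ_s = sin 28.50° × sin 103.9° = 0.46319, so δ = +27.593°.
cos H₀ = −tan(-52.2°) tan(+27.593°) = 0.6738, H₀ = 0.8315 rad.
Bracket: H₀ sin φ sin δ + cos φ cos δ sin H₀ = 0.8315×-0.79016×0.46319 + 0.61291×0.88626×0.73894 = -0.304324 + 0.401390 = 0.097066.
Q̄ = (S₀/π) × [bracket] = (1192/π) × 0.097066 = 36.829 W/m².
Ratio Q̄_A / Q̄_B = 358.72 / 36.829 = 9.740.

Q̄_A / Q̄_B ≈ 9.74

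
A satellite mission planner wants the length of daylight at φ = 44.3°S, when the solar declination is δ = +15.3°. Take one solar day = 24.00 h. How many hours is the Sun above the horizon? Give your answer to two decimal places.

9.94 h

cos H₀ = −tan φ · tan δ = −tan(-44.3°) × tan(+15.300°) = 0.2670, so H₀ = 1.3006 rad = 74.52°.
Daylight = 2H₀/(2π) × 24.00 h = (1.3006/π) × 24.00 = 9.94 h.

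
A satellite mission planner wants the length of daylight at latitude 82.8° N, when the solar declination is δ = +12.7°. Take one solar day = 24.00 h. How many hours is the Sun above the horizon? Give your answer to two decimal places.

Sunrise equation: cos h₀ = −tan ϕ · tan δ = -1.7839 ≤ −1, so the Sun never sets (polar day) and h₀ = π.
Daylight = 2h₀/(2π) × 24.00 h = (3.1416/π) × 24.00 = 24.00 h.

24.00 h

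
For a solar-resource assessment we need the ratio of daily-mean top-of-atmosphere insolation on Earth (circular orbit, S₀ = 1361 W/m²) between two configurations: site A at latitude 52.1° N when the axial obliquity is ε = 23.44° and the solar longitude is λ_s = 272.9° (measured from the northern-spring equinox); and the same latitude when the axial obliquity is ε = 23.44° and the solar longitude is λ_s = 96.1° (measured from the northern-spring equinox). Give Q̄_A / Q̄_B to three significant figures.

— Configuration A (φ=+52.1°):
Solar declination: sin δ = sin ε · sin λ_s = sin 23.44° × sin 272.9° = -0.39728, so δ = -23.408°.
cos H₀ = −tan(+52.1°) tan(-23.408°) = 0.5561, H₀ = 0.9811 rad.
Bracket: H₀ sin φ sin δ + cos φ cos δ sin H₀ = 0.9811×0.78908×-0.39728 + 0.61429×0.91770×0.83112 = -0.307561 + 0.468531 = 0.160970.
Q̄ = (S₀/π) × [bracket] = (1361/π) × 0.160970 = 69.735 W/m².
— Configuration B (φ=+52.1°):
Solar declination: sin δ = sin ε · sin λ_s = sin 23.44° × sin 96.1° = 0.39554, so δ = +23.299°.
cos H₀ = −tan(+52.1°) tan(+23.299°) = -0.5532, H₀ = 2.1570 rad.
Bracket: H₀ sin φ sin δ + cos φ cos δ sin H₀ = 2.1570×0.78908×0.39554 + 0.61429×0.91845×0.83305 = 0.673227 + 0.470002 = 1.143229.
Q̄ = (S₀/π) × [bracket] = (1361/π) × 1.143229 = 495.27 W/m².
Ratio Q̄_A / Q̄_B = 69.735 / 495.27 = 0.1408.

Q̄_A / Q̄_B ≈ 0.141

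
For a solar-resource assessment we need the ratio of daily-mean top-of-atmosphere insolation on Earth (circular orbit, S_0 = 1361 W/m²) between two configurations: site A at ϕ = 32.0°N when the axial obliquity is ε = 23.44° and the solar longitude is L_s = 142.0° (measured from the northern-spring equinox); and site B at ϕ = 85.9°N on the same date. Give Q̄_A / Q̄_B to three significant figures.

Q̄_A / Q̄_B ≈ 1.35

— Configuration A (ϕ=+32.0°):
Solar declination: sin δ = sin ε · sin L_s = sin 23.44° × sin 142.0° = 0.24490, so δ = +14.176°.
cos h₀ = −tan(+32.0°) tan(+14.176°) = -0.1578, h₀ = 1.7293 rad.
Bracket: h₀ sin ϕ sin δ + cos ϕ cos δ sin h₀ = 1.7293×0.52992×0.24490 + 0.84805×0.96955×0.98746 = 0.224424 + 0.811916 = 1.036340.
Q̄ = (S_0/π) × [bracket] = (1361/π) × 1.036340 = 448.96 W/m².
— Configuration B (ϕ=+85.9°):
cos h₀ = −tan(+85.9°) tan(+14.176°) = -3.5239 ≤ −1 ⇒ polar day, h₀ = π.
Bracket: h₀ sin ϕ sin δ + cos ϕ cos δ sin h₀ = 3.1416×0.99744×0.24490 + 0.07150×0.96955×0.00000 = 0.767408 + 0.000000 = 0.767408.
Q̄ = (S_0/π) × [bracket] = (1361/π) × 0.767408 = 332.46 W/m².
Ratio Q̄_A / Q̄_B = 448.96 / 332.46 = 1.350.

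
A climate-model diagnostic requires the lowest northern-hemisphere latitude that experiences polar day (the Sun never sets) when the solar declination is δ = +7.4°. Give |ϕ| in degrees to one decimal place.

|ϕ| = 82.6°

Polar day requires cos h₀ = −tan ϕ tan δ ≤ −1, i.e. tan ϕ tan δ ≥ 1.
The boundary is |tan ϕ| · |tan δ| = 1, so |ϕ| = 90° − |δ| = 90° − 7.4° = 82.6° in the northern hemisphere.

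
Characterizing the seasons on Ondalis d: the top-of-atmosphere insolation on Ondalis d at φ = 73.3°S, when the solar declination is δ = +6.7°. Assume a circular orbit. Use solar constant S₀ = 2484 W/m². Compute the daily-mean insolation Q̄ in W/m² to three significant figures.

cos H₀ = −tan(-73.3°) tan(+6.700°) = 0.3916, H₀ = 1.1685 rad.
Bracket: H₀ sin φ sin δ + cos φ cos δ sin H₀ = 1.1685×-0.95782×0.11667 + 0.28736×0.99317×0.92015 = -0.130579 + 0.262608 = 0.132029.
Q̄ = (S₀/π) × [bracket] = (2484/π) × 0.132029 = 104.4 W/m².

Q̄ ≈ 104 W/m²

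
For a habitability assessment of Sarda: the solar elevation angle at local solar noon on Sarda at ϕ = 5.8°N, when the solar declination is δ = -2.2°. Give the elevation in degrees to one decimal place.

At local noon the hour angle is zero, so the zenith angle equals |ϕ − δ| = |+5.8° − (-2.200°)| = 8.000°.
Elevation = 90° − 8.000° = 82.0°.

82.0°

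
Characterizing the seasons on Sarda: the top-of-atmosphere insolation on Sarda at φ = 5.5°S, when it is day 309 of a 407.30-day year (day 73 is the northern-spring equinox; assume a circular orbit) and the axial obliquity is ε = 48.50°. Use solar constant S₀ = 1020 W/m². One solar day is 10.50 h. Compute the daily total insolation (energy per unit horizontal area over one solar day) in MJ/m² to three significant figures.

Solar longitude: λ_s = 360° × (309 − 73)/407.30 = 208.593°.
sin δ = sin 48.50° × sin 208.593° = -0.35844, so δ = -21.004°.
cos H₀ = −tan(-5.5°) tan(-21.004°) = -0.0370, H₀ = 1.6078 rad.
Bracket: H₀ sin φ sin δ + cos φ cos δ sin H₀ = 1.6078×-0.09585×-0.35844 + 0.99540×0.93355×0.99932 = 0.055238 + 0.928624 = 0.983862.
Q̄ = (S₀/π) × [bracket] = (1020/π) × 0.983862 = 319.44 W/m².
Daily total = Q̄ × 10.50 h × 3600 s/h = 319.44 × 10.50 × 3600 / 10⁶ = 12.07 MJ/m².

12.1 MJ/m²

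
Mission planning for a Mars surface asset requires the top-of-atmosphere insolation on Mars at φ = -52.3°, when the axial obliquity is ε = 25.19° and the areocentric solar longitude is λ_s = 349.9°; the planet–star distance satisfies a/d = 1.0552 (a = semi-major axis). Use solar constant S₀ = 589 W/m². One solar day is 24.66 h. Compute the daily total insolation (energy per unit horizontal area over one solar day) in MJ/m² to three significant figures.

13.1 MJ/m²

sin δ = sin 25.19° × sin 349.9° = -0.07464, so δ = -4.281°.
cos H₀ = −tan(-52.3°) tan(-4.281°) = -0.0968, H₀ = 1.6678 rad.
Bracket: H₀ sin φ sin δ + cos φ cos δ sin H₀ = 1.6678×-0.79122×-0.07464 + 0.61153×0.99721×0.99530 = 0.098495 + 0.606958 = 0.705453.
Inverse-square distance factor (a/d)² = 1.0552² = 1.113447.
Q̄ = (S₀/π) × 1.113447 × [bracket] = (589/π) × 1.113447 × 0.705453 = 147.27 W/m².
Daily total = Q̄ × 24.66 h × 3600 s/h = 147.27 × 24.66 × 3600 / 10⁶ = 13.07 MJ/m².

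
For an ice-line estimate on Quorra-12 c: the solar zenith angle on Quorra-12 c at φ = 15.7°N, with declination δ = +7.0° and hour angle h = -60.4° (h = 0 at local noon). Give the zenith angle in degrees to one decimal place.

θ_z = 59.7°

cos θ_z = sin φ sin δ + cos φ cos δ cos h = 0.032978 + 0.471969 = 0.504947.
θ_z = arccos(0.504947) = 59.7°.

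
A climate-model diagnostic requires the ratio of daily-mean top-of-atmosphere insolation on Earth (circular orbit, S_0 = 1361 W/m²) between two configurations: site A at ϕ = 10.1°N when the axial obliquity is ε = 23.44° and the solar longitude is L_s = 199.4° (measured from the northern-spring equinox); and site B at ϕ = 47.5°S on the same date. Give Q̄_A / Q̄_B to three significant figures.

— Configuration A (ϕ=+10.1°):
Solar declination: sin δ = sin ε · sin L_s = sin 23.44° × sin 199.4° = -0.13213, so δ = -7.593°.
cos h₀ = −tan(+10.1°) tan(-7.593°) = 0.0237, h₀ = 1.5471 rad.
Bracket: h₀ sin ϕ sin δ + cos ϕ cos δ sin h₀ = 1.5471×0.17537×-0.13213 + 0.98450×0.99123×0.99972 = -0.035849 + 0.975593 = 0.939744.
Q̄ = (S_0/π) × [bracket] = (1361/π) × 0.939744 = 407.12 W/m².
— Configuration B (ϕ=-47.5°):
cos h₀ = −tan(-47.5°) tan(-7.593°) = -0.1455, h₀ = 1.7168 rad.
Bracket: h₀ sin ϕ sin δ + cos ϕ cos δ sin h₀ = 1.7168×-0.73728×-0.13213 + 0.67559×0.99123×0.98936 = 0.167245 + 0.662540 = 0.829785.
Q̄ = (S_0/π) × [bracket] = (1361/π) × 0.829785 = 359.48 W/m².
Ratio Q̄_A / Q̄_B = 407.12 / 359.48 = 1.133.

Q̄_A / Q̄_B ≈ 1.13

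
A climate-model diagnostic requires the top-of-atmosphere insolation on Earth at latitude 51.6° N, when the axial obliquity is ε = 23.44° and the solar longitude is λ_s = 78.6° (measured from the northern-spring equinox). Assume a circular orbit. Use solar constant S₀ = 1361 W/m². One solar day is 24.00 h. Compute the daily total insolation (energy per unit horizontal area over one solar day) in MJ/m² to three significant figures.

42.5 MJ/m²

Solar declination: sin δ = sin ε · sin λ_s = sin 23.44° × sin 78.6° = 0.38994, so δ = +22.951°.
cos H₀ = −tan(+51.6°) tan(+22.951°) = -0.5343, H₀ = 2.1344 rad.
Bracket: H₀ sin φ sin δ + cos φ cos δ sin H₀ = 2.1344×0.78369×0.38994 + 0.62115×0.92084×0.84531 = 0.652256 + 0.483500 = 1.135756.
Q̄ = (S₀/π) × [bracket] = (1361/π) × 1.135756 = 492.03 W/m².
Daily total = Q̄ × 24.00 h × 3600 s/h = 492.03 × 24.00 × 3600 / 10⁶ = 42.51 MJ/m².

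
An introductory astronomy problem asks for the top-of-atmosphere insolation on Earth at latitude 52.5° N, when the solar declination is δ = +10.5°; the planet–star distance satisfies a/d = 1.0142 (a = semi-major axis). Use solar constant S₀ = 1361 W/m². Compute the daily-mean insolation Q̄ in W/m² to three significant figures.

cos H₀ = −tan(+52.5°) tan(+10.500°) = -0.2415, H₀ = 1.8147 rad.
Bracket: H₀ sin φ sin δ + cos φ cos δ sin H₀ = 1.8147×0.79335×0.18224 + 0.60876×0.98325×0.97039 = 0.262370 + 0.580840 = 0.843210.
Inverse-square distance factor (a/d)² = 1.0142² = 1.028602.
Q̄ = (S₀/π) × 1.028602 × [bracket] = (1361/π) × 1.028602 × 0.843210 = 375.7 W/m².

Q̄ ≈ 376 W/m²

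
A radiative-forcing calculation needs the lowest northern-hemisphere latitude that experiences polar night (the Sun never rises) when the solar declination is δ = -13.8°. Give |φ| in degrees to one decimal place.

|φ| = 76.2°

Polar night requires cos H₀ = −tan φ tan δ ≥ 1, i.e. tan φ tan δ ≤ −1.
The boundary is |tan φ| · |tan δ| = 1, so |φ| = 90° − |δ| = 90° − 13.8° = 76.2° in the northern hemisphere.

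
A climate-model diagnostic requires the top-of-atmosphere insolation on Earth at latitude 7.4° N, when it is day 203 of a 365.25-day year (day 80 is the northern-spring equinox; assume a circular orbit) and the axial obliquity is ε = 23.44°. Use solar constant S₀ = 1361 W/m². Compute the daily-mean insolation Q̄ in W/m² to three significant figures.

Q̄ ≈ 434 W/m²

Solar longitude: λ_s = 360° × (203 − 80)/365.25 = 121.232°.
sin δ = sin 23.44° × sin 121.232° = 0.34014, so δ = +19.885°.
cos H₀ = −tan(+7.4°) tan(+19.885°) = -0.0470, H₀ = 1.6178 rad.
Bracket: H₀ sin φ sin δ + cos φ cos δ sin H₀ = 1.6178×0.12880×0.34014 + 0.99167×0.94038×0.99890 = 0.070876 + 0.931521 = 1.002397.
Q̄ = (S₀/π) × [bracket] = (1361/π) × 1.002397 = 434.3 W/m².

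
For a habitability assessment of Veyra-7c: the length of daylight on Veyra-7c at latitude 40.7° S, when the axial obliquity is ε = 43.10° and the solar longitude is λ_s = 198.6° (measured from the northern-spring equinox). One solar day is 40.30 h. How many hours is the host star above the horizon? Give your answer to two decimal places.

Solar declination: sin δ = sin ε · sin λ_s = sin 43.10° × sin 198.6° = -0.21794, so δ = -12.588°.
cos H₀ = −tan φ · tan δ = −tan(-40.7°) × tan(-12.588°) = -0.1921, so H₀ = 1.7641 rad = 101.07°.
Daylight = 2H₀/(2π) × 40.30 h = (1.7641/π) × 40.30 = 22.63 h.

22.63 h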